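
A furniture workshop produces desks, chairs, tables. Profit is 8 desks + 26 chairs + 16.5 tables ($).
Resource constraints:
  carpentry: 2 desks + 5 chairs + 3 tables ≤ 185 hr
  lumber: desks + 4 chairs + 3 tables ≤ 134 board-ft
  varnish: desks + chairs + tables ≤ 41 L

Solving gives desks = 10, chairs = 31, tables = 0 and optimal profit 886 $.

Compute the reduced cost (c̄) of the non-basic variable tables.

Binding: lumber and varnish. Non-binding: carpentry (10 unused).
Since carpentry is not tight, its dual is 0.
Dual feasibility on the basic columns requires 1·y_lumber + 1·y_varnish = 8, 4·y_lumber + 1·y_varnish = 26.
This yields shadow prices y_lumber = 6, y_varnish = 2.
Reduced cost of tables: c₃ − yᵀa₃ = 16.5 − (6·3 + 2·1) = 16.5 − 20 = -3.5.

-3.5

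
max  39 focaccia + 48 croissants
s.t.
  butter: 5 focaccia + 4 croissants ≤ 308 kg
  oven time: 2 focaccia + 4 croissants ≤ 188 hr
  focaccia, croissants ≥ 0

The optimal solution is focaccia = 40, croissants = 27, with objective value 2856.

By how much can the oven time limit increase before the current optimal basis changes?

Binding constraints: butter, oven time. The basis is B = [[5,4],[2,4]] with det 12.
Per unit increase in oven time, x* moves by d = (-0.3333, 0.4167).
The basis stays optimal until focaccia reaches 0; allowable increase = 120 hr.

120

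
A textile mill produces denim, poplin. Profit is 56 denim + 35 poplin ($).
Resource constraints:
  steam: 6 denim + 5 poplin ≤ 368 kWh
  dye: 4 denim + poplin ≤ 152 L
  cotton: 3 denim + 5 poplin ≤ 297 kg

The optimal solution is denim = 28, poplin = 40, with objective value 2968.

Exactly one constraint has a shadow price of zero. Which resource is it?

cotton

steam: 368/368 (binding)
dye: 152/152 (binding)
cotton: 284/297 (slack 13)
By complementary slackness, a constraint with positive slack has shadow price 0 → cotton.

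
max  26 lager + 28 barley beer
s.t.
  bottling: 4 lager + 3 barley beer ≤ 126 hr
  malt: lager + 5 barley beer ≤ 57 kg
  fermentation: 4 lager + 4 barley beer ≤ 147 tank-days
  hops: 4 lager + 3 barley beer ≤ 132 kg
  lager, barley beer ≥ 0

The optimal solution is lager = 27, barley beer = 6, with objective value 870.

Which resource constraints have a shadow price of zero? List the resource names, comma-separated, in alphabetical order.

fermentation, hops

bottling: 126/126 (binding)
malt: 57/57 (binding)
fermentation: 132/147 (slack 15)
hops: 126/132 (slack 6)
By complementary slackness, a constraint with positive slack has shadow price 0 → fermentation, hops.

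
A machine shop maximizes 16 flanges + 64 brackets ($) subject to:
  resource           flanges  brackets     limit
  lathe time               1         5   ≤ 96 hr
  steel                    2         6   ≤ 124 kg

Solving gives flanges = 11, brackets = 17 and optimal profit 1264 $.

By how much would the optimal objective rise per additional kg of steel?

4

At the optimum: lathe time uses 96 of 96 (binding); steel uses 124 of 124 (binding).
Dual feasibility on the basic columns requires 1·y_lathe time + 2·y_steel = 16, 5·y_lathe time + 6·y_steel = 64.
This yields shadow prices y_lathe time = 8, y_steel = 4.
Shadow price of steel = 4.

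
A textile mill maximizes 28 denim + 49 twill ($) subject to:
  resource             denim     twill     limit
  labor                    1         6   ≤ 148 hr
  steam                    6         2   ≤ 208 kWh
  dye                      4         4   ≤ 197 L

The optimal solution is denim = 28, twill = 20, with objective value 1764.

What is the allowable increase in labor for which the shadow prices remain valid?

10.625

Binding constraints: labor, steam. The basis is B = [[1,6],[6,2]] with det -34.
Per unit increase in labor, x* moves by d = (-0.0588, 0.1765).
The basis stays optimal until dye becomes binding; allowable increase = 10.625 hr.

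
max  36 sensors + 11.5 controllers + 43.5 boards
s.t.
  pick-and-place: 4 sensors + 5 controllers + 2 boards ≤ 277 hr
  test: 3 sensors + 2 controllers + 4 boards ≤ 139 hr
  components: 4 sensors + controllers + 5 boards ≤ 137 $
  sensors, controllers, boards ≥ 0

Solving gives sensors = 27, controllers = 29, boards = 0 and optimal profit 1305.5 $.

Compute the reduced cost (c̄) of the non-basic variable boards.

Check each constraint at x*: pick-and-place 253/277 (slack 24); test 139/139 (tight); components 137/137 (tight).
By complementary slackness, y = 0 for the non-binding constraint.
From A_Bᵀ y = c: 3·y_test + 4·y_components = 36; 2·y_test + 1·y_components = 11.5.
Solving: y_test = 2, y_components = 7.5.
Reduced cost of boards: c₃ − yᵀa₃ = 43.5 − (2·4 + 7.5·5) = 43.5 − 45.5 = -2.

-2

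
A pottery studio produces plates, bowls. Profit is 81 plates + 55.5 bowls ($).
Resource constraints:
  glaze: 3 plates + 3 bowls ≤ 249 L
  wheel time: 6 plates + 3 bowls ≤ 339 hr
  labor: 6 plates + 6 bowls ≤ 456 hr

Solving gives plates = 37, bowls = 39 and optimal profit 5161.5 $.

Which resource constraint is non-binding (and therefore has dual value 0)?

glaze

glaze: 228/249 (slack 21)
wheel time: 339/339 (binding)
labor: 456/456 (binding)
By complementary slackness, a constraint with positive slack has shadow price 0 → glaze.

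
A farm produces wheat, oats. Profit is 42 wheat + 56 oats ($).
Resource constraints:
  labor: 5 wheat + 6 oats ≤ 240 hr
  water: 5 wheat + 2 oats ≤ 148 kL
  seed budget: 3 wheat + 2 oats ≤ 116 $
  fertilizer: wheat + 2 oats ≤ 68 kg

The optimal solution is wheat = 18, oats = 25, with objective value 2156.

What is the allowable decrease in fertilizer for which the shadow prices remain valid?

Binding constraints: labor, fertilizer. The basis is B = [[5,6],[1,2]] with det 4.
Per unit decrease in fertilizer, x* moves by d = (1.5, -1.25).
The basis stays optimal until water becomes binding; allowable decrease = 1.6 kg.

1.6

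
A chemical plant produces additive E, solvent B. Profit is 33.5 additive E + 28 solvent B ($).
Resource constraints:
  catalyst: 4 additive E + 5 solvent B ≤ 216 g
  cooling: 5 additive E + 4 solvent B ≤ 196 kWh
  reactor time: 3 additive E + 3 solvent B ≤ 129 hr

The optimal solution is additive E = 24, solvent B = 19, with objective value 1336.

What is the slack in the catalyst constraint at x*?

catalyst used = 4·24 + 5·19 = 191; slack = 216 − 191 = 25.

25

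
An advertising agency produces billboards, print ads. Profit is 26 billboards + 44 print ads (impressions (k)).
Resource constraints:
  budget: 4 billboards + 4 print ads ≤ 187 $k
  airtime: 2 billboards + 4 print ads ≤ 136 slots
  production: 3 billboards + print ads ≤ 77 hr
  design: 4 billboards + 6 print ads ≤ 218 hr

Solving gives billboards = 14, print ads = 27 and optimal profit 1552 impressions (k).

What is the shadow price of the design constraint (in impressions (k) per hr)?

Check each constraint at x*: budget 164/187 (slack 23); airtime 136/136 (tight); production 69/77 (slack 8); design 218/218 (tight).
Slack constraints have shadow price 0 (complementary slackness).
Dual feasibility on the basic columns requires 2·y_airtime + 4·y_design = 26, 4·y_airtime + 6·y_design = 44.
This yields shadow prices y_airtime = 5, y_design = 4.
Shadow price of design = 4.

4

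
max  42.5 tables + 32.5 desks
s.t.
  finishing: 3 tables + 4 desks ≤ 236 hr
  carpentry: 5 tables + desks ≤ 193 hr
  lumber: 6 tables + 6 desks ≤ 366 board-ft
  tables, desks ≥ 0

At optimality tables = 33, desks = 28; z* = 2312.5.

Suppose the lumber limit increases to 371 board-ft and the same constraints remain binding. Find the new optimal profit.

Binding: carpentry and lumber. Non-binding: finishing (25 unused).
Slack constraints have shadow price 0 (complementary slackness).
From A_Bᵀ y = c: 5·y_carpentry + 6·y_lumber = 42.5; 1·y_carpentry + 6·y_lumber = 32.5.
This yields shadow prices y_carpentry = 2.5, y_lumber = 5.
Δz = y_lumber·Δb = 5 × (5) = 25, so new z* = 2312.5 + 25 = 2337.5.

2337.5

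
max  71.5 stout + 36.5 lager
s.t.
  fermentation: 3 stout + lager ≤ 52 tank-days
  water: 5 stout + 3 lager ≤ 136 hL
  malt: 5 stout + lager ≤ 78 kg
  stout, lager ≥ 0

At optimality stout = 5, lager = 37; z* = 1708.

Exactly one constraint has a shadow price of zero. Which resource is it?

malt

fermentation: 52/52 (binding)
water: 136/136 (binding)
malt: 62/78 (slack 16)
By complementary slackness, a constraint with positive slack has shadow price 0 → malt.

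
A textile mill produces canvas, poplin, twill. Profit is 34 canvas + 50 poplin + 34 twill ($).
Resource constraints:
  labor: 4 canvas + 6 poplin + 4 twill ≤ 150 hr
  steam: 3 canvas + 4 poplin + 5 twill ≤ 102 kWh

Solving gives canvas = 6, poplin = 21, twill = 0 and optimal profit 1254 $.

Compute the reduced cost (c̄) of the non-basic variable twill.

-4

Check each constraint at x*: labor 150/150 (tight); steam 102/102 (tight).
The binding rows give the dual system: 4·y_labor + 3·y_steam = 34 and 6·y_labor + 4·y_steam = 50.
This yields shadow prices y_labor = 7, y_steam = 2.
Reduced cost of twill: c₃ − yᵀa₃ = 34 − (7·4 + 2·5) = 34 − 38 = -4.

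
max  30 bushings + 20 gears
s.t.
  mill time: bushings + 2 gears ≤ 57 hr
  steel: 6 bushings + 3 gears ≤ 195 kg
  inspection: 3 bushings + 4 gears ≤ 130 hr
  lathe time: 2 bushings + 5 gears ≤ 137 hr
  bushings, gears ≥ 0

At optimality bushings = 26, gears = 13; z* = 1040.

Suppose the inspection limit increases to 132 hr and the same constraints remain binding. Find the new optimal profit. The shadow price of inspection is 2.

Δb = 2, so new z* = 1040 + (2)·(2) = 1040 + 4 = 1044.

1044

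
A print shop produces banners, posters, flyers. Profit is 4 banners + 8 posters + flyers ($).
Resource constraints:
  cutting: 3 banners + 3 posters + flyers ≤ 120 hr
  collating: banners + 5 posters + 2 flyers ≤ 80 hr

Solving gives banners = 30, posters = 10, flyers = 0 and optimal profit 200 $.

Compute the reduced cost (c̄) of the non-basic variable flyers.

Both cutting and collating are binding at x*.
The binding rows give the dual system: 3·y_cutting + 1·y_collating = 4 and 3·y_cutting + 5·y_collating = 8.
→ y_cutting = 1 and y_collating = 1.
Reduced cost of flyers: c₃ − yᵀa₃ = 1 − (1·1 + 1·2) = 1 − 3 = -2.

-2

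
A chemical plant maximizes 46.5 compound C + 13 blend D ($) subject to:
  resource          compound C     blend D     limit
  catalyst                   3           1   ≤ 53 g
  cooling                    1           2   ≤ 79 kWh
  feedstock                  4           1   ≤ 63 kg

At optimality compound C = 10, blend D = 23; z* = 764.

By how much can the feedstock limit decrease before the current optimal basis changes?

4.6

Binding constraints: catalyst, feedstock. The basis is B = [[3,1],[4,1]] with det -1.
Per unit decrease in feedstock, x* moves by d = (-1, 3).
The basis stays optimal until cooling becomes binding; allowable decrease = 4.6 kg.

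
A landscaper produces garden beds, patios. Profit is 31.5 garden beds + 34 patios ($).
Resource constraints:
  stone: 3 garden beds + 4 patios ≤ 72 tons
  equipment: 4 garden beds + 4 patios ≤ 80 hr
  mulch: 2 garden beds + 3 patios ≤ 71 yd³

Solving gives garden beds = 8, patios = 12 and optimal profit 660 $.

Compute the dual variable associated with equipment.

Binding: stone and equipment. Non-binding: mulch (19 unused).
Since mulch is not tight, its dual is 0.
The binding rows give the dual system: 3·y_stone + 4·y_equipment = 31.5 and 4·y_stone + 4·y_equipment = 34.
This yields shadow prices y_stone = 2.5, y_equipment = 6.
Shadow price of equipment = 6.

6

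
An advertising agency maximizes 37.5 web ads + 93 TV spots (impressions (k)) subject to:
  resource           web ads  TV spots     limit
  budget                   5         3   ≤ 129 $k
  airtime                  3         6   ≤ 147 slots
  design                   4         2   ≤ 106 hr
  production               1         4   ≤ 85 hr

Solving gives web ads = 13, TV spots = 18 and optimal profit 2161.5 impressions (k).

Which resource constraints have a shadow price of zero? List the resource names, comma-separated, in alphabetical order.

budget, design

budget: 119/129 (slack 10)
airtime: 147/147 (binding)
design: 88/106 (slack 18)
production: 85/85 (binding)
By complementary slackness, a constraint with positive slack has shadow price 0 → budget, design.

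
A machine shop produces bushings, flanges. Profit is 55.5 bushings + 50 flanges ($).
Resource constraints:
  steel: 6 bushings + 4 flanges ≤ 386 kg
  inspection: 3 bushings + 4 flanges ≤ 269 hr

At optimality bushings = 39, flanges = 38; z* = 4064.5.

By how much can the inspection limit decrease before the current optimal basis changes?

76

Binding constraints: steel, inspection. The basis is B = [[6,4],[3,4]] with det 12.
Per unit decrease in inspection, x* moves by d = (0.3333, -0.5).
The basis stays optimal until flanges reaches 0; allowable decrease = 76 hr.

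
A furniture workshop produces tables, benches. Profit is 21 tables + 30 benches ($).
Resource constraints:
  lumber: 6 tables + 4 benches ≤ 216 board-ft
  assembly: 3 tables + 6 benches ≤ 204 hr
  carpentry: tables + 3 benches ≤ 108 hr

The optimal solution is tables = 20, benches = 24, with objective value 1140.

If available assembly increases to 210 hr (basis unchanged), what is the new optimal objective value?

Check each constraint at x*: lumber 216/216 (tight); assembly 204/204 (tight); carpentry 92/108 (slack 16).
Slack constraints have shadow price 0 (complementary slackness).
The binding rows give the dual system: 6·y_lumber + 3·y_assembly = 21 and 4·y_lumber + 6·y_assembly = 30.
Solving: y_lumber = 1.5, y_assembly = 4.
Δz = y_assembly·Δb = 4 × (6) = 24, so new z* = 1140 + 24 = 1164.

1164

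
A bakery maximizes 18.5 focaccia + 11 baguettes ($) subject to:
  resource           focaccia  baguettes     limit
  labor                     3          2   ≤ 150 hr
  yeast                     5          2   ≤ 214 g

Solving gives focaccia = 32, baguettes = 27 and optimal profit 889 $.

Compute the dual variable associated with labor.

Both labor and yeast are binding at x*.
Dual feasibility on the basic columns requires 3·y_labor + 5·y_yeast = 18.5, 2·y_labor + 2·y_yeast = 11.
Solving: y_labor = 4.5, y_yeast = 1.
Shadow price of labor = 4.5.

4.5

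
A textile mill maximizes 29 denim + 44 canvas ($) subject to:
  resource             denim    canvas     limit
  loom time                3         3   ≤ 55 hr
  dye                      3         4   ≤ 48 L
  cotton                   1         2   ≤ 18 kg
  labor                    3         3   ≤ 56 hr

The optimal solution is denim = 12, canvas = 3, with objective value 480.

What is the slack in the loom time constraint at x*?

10

loom time used = 3·12 + 3·3 = 45; slack = 55 − 45 = 10.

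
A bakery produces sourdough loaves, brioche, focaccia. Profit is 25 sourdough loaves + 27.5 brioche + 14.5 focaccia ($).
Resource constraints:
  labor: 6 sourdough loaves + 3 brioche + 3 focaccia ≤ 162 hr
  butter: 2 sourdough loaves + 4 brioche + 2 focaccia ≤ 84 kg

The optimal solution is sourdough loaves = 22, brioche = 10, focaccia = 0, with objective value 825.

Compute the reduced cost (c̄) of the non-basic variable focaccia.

Check each constraint at x*: labor 162/162 (tight); butter 84/84 (tight).
The binding rows give the dual system: 6·y_labor + 2·y_butter = 25 and 3·y_labor + 4·y_butter = 27.5.
→ y_labor = 2.5 and y_butter = 5.
Reduced cost of focaccia: c₃ − yᵀa₃ = 14.5 − (2.5·3 + 5·2) = 14.5 − 17.5 = -3.

-3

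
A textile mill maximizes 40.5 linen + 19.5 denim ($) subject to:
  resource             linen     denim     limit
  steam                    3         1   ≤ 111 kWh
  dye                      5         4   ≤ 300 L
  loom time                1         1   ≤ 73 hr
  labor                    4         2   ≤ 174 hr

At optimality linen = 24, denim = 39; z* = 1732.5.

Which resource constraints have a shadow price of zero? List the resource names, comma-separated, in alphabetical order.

dye, loom time

steam: 111/111 (binding)
dye: 276/300 (slack 24)
loom time: 63/73 (slack 10)
labor: 174/174 (binding)
By complementary slackness, a constraint with positive slack has shadow price 0 → dye, loom time.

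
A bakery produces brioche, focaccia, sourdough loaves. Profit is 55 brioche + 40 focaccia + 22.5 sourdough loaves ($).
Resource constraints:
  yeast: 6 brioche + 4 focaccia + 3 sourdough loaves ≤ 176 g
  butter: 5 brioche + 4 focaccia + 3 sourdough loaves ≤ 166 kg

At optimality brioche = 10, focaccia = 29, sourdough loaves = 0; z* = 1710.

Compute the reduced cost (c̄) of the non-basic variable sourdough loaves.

-7.5

Check each constraint at x*: yeast 176/176 (tight); butter 166/166 (tight).
Dual feasibility on the basic columns requires 6·y_yeast + 5·y_butter = 55, 4·y_yeast + 4·y_butter = 40.
Solving: y_yeast = 5, y_butter = 5.
Reduced cost of sourdough loaves: c₃ − yᵀa₃ = 22.5 − (5·3 + 5·3) = 22.5 − 30 = -7.5.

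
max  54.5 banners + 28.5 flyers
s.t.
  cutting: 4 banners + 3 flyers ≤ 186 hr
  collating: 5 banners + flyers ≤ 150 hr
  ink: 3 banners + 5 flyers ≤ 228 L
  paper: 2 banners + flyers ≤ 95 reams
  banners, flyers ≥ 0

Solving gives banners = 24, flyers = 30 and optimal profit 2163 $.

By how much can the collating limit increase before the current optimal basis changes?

82.5

Binding constraints: cutting, collating. The basis is B = [[4,3],[5,1]] with det -11.
Per unit increase in collating, x* moves by d = (0.2727, -0.3636).
The basis stays optimal until flyers reaches 0; allowable increase = 82.5 hr.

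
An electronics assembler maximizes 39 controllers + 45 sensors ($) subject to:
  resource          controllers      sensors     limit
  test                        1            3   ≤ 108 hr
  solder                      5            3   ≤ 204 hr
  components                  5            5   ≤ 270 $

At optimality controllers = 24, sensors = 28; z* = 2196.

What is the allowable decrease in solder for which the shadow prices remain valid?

Binding constraints: test, solder. The basis is B = [[1,3],[5,3]] with det -12.
Per unit decrease in solder, x* moves by d = (-0.25, 0.0833).
The basis stays optimal until controllers reaches 0; allowable decrease = 96 hr.

96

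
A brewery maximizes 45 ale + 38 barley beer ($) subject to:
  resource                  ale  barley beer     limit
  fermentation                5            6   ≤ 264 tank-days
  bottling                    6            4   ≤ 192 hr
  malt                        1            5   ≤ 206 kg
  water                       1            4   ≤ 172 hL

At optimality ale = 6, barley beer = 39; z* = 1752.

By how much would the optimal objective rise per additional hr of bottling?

5

Binding: fermentation and bottling. Non-binding: malt (5 unused), water (10 unused).
By complementary slackness, y = 0 for the non-binding constraints.
The binding rows give the dual system: 5·y_fermentation + 6·y_bottling = 45 and 6·y_fermentation + 4·y_bottling = 38.
Solving: y_fermentation = 3, y_bottling = 5.
Shadow price of bottling = 5.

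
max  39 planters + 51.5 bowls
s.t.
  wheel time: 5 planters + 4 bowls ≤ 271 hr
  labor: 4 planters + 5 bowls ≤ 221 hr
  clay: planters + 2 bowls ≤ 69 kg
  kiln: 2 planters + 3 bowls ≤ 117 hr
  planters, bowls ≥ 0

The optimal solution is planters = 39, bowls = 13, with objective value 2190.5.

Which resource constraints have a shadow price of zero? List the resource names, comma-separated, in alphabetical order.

clay, wheel time

wheel time: 247/271 (slack 24)
labor: 221/221 (binding)
clay: 65/69 (slack 4)
kiln: 117/117 (binding)
By complementary slackness, a constraint with positive slack has shadow price 0 → clay, wheel time.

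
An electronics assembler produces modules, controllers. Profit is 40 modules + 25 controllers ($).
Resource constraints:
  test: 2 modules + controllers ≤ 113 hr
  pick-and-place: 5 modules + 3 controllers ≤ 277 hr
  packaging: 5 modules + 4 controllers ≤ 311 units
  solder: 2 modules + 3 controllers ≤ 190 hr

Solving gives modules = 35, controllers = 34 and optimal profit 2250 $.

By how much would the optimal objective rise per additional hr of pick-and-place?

7

Check each constraint at x*: test 104/113 (slack 9); pick-and-place 277/277 (tight); packaging 311/311 (tight); solder 172/190 (slack 18).
Since test, solder are not tight, their duals are 0.
From A_Bᵀ y = c: 5·y_pick-and-place + 5·y_packaging = 40; 3·y_pick-and-place + 4·y_packaging = 25.
This yields shadow prices y_pick-and-place = 7, y_packaging = 1.
Shadow price of pick-and-place = 7.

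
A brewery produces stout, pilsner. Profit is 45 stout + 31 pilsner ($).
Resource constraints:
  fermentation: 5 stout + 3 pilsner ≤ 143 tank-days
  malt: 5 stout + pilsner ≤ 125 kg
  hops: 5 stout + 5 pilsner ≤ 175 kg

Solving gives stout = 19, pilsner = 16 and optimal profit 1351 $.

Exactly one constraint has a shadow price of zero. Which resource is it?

fermentation: 143/143 (binding)
malt: 111/125 (slack 14)
hops: 175/175 (binding)
By complementary slackness, a constraint with positive slack has shadow price 0 → malt.

malt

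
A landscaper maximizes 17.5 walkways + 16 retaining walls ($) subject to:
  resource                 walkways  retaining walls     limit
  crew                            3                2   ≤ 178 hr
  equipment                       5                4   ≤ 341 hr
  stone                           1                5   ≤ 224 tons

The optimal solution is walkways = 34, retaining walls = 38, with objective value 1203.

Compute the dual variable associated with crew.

5.5

Check each constraint at x*: crew 178/178 (tight); equipment 322/341 (slack 19); stone 224/224 (tight).
By complementary slackness, y = 0 for the non-binding constraint.
Dual feasibility on the basic columns requires 3·y_crew + 1·y_stone = 17.5, 2·y_crew + 5·y_stone = 16.
Solving: y_crew = 5.5, y_stone = 1.
Shadow price of crew = 5.5.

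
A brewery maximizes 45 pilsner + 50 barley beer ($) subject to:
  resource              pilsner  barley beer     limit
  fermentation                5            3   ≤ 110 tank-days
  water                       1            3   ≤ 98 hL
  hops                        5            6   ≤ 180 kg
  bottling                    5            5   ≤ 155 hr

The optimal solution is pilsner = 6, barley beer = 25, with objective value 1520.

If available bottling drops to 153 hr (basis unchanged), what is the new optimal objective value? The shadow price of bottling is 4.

Δb = -2, so new z* = 1520 + (4)·(-2) = 1520 − 8 = 1512.

1512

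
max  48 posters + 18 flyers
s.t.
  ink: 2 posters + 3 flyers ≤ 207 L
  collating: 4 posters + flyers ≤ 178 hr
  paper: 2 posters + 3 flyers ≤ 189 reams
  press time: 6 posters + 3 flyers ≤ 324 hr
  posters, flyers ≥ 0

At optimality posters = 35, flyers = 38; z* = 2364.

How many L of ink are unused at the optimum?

23

ink used = 2·35 + 3·38 = 184; slack = 207 − 184 = 23.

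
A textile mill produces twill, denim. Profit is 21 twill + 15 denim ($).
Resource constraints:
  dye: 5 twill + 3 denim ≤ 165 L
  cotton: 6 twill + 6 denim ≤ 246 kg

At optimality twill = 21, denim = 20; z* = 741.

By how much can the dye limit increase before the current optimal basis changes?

Binding constraints: dye, cotton. The basis is B = [[5,3],[6,6]] with det 12.
Per unit increase in dye, x* moves by d = (0.5, -0.5).
The basis stays optimal until denim reaches 0; allowable increase = 40 L.

40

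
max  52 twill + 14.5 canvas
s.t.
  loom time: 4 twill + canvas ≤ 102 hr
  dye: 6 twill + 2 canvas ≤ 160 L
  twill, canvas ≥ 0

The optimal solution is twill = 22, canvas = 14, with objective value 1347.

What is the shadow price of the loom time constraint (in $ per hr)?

8.5

At the optimum: loom time uses 102 of 102 (binding); dye uses 160 of 160 (binding).
From A_Bᵀ y = c: 4·y_loom time + 6·y_dye = 52; 1·y_loom time + 2·y_dye = 14.5.
Solving: y_loom time = 8.5, y_dye = 3.
Shadow price of loom time = 8.5.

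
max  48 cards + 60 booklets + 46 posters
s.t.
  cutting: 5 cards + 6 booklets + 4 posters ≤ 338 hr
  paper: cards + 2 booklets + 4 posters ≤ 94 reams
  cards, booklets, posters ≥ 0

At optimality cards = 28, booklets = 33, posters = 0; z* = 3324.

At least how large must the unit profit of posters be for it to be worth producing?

At the optimum: cutting uses 338 of 338 (binding); paper uses 94 of 94 (binding).
The binding rows give the dual system: 5·y_cutting + 1·y_paper = 48 and 6·y_cutting + 2·y_paper = 60.
→ y_cutting = 9 and y_paper = 3.
posters enters the basis when its profit ≥ yᵀa₃ = 9·4 + 3·4 = 48.

48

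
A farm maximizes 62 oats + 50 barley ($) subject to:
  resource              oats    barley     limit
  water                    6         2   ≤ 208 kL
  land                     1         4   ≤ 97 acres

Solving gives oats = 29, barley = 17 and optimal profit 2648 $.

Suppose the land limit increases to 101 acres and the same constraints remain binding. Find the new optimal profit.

At the optimum: water uses 208 of 208 (binding); land uses 97 of 97 (binding).
From A_Bᵀ y = c: 6·y_water + 1·y_land = 62; 2·y_water + 4·y_land = 50.
→ y_water = 9 and y_land = 8.
Δz = y_land·Δb = 8 × (4) = 32, so new z* = 2648 + 32 = 2680.

2680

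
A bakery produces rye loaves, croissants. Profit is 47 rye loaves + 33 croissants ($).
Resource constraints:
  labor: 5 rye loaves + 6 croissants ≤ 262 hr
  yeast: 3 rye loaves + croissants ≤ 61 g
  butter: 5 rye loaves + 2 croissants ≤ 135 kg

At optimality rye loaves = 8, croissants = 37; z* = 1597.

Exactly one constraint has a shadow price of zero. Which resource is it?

butter

labor: 262/262 (binding)
yeast: 61/61 (binding)
butter: 114/135 (slack 21)
By complementary slackness, a constraint with positive slack has shadow price 0 → butter.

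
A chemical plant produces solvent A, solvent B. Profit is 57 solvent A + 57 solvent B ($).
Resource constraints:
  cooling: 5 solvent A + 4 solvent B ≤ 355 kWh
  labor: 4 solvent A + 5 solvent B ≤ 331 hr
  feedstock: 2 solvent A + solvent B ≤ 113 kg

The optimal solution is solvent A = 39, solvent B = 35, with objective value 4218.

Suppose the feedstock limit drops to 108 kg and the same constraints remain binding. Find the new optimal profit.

4170.5

Binding: labor and feedstock. Non-binding: cooling (20 unused).
Since cooling is not tight, its dual is 0.
From A_Bᵀ y = c: 4·y_labor + 2·y_feedstock = 57; 5·y_labor + 1·y_feedstock = 57.
This yields shadow prices y_labor = 9.5, y_feedstock = 9.5.
Δz = y_feedstock·Δb = 9.5 × (-5) = -47.5, so new z* = 4218 − 47.5 = 4170.5.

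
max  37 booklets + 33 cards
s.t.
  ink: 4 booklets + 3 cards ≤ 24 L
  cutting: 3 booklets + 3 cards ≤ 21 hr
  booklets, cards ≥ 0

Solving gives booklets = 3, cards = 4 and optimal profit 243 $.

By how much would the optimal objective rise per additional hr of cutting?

At the optimum: ink uses 24 of 24 (binding); cutting uses 21 of 21 (binding).
Dual feasibility on the basic columns requires 4·y_ink + 3·y_cutting = 37, 3·y_ink + 3·y_cutting = 33.
This yields shadow prices y_ink = 4, y_cutting = 7.
Shadow price of cutting = 7.

7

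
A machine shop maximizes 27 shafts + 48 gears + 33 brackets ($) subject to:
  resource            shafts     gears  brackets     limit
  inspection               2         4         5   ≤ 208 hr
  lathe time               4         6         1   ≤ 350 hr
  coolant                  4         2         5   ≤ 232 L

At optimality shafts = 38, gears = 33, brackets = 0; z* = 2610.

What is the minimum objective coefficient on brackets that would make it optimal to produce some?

40.5

At the optimum: inspection uses 208 of 208 (binding); lathe time uses 350 of 350 (binding); coolant uses 218 of 232 (slack = 14).
Since coolant is not tight, its dual is 0.
The binding rows give the dual system: 2·y_inspection + 4·y_lathe time = 27 and 4·y_inspection + 6·y_lathe time = 48.
→ y_inspection = 7.5 and y_lathe time = 3.
brackets enters the basis when its profit ≥ yᵀa₃ = 7.5·5 + 3·1 = 40.5.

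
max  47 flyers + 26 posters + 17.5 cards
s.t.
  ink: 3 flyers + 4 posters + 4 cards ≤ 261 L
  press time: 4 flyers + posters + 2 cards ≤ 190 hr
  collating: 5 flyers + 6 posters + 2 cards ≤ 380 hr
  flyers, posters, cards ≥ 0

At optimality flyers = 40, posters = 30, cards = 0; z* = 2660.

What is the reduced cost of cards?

Binding: press time and collating. Non-binding: ink (21 unused).
Since ink is not tight, its dual is 0.
The binding rows give the dual system: 4·y_press time + 5·y_collating = 47 and 1·y_press time + 6·y_collating = 26.
Solving: y_press time = 8, y_collating = 3.
Reduced cost of cards: c₃ − yᵀa₃ = 17.5 − (8·2 + 3·2) = 17.5 − 22 = -4.5.

-4.5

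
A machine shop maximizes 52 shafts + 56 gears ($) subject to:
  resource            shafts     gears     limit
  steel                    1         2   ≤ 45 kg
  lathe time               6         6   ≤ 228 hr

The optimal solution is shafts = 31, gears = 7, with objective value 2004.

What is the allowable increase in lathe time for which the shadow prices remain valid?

Binding constraints: steel, lathe time. The basis is B = [[1,2],[6,6]] with det -6.
Per unit increase in lathe time, x* moves by d = (0.3333, -0.1667).
The basis stays optimal until gears reaches 0; allowable increase = 42 hr.

42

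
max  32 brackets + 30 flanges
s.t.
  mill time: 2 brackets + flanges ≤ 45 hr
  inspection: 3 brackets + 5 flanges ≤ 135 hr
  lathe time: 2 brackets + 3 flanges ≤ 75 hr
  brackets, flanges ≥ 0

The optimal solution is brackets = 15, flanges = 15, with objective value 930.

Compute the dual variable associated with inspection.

0

At the optimum: mill time uses 45 of 45 (binding); inspection uses 120 of 135 (slack = 15); lathe time uses 75 of 75 (binding).
By complementary slackness, y = 0 for the non-binding constraint.
The binding rows give the dual system: 2·y_mill time + 2·y_lathe time = 32 and 1·y_mill time + 3·y_lathe time = 30.
→ y_mill time = 9 and y_lathe time = 7.
Shadow price of inspection = 0.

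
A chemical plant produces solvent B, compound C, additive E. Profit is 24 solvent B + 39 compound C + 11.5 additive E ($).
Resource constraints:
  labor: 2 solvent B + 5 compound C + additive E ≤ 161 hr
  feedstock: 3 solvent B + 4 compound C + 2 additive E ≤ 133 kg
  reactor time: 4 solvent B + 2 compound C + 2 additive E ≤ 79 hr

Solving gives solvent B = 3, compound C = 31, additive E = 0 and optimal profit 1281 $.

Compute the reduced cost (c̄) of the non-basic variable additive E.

Check each constraint at x*: labor 161/161 (tight); feedstock 133/133 (tight); reactor time 74/79 (slack 5).
By complementary slackness, y = 0 for the non-binding constraint.
The binding rows give the dual system: 2·y_labor + 3·y_feedstock = 24 and 5·y_labor + 4·y_feedstock = 39.
This yields shadow prices y_labor = 3, y_feedstock = 6.
Reduced cost of additive E: c₃ − yᵀa₃ = 11.5 − (3·1 + 6·2) = 11.5 − 15 = -3.5.

-3.5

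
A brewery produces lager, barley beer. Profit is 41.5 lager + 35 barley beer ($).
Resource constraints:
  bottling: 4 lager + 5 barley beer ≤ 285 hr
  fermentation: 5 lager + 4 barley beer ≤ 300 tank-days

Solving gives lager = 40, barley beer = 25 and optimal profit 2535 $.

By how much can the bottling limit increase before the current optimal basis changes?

Binding constraints: bottling, fermentation. The basis is B = [[4,5],[5,4]] with det -9.
Per unit increase in bottling, x* moves by d = (-0.4444, 0.5556).
The basis stays optimal until lager reaches 0; allowable increase = 90 hr.

90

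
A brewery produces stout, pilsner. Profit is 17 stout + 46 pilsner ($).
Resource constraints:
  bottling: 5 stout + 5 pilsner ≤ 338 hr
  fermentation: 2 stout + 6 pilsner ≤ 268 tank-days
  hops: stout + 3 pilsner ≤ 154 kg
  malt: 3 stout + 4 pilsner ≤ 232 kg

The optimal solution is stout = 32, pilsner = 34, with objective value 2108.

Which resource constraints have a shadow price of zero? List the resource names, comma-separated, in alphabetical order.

bottling, hops

bottling: 330/338 (slack 8)
fermentation: 268/268 (binding)
hops: 134/154 (slack 20)
malt: 232/232 (binding)
By complementary slackness, a constraint with positive slack has shadow price 0 → bottling, hops.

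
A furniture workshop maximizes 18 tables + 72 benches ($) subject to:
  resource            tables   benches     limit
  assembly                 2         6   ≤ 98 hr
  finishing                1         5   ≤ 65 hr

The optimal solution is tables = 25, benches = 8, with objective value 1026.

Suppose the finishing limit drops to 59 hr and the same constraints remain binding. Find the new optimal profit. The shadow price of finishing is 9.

972

Δb = -6, so new z* = 1026 + (9)·(-6) = 1026 − 54 = 972.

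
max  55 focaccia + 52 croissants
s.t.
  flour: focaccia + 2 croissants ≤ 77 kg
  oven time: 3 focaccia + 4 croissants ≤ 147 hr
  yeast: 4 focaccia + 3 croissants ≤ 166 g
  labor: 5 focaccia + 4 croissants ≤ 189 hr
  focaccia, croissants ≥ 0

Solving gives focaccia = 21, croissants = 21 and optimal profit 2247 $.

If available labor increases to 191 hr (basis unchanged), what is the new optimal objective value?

2263

At the optimum: flour uses 63 of 77 (slack = 14); oven time uses 147 of 147 (binding); yeast uses 147 of 166 (slack = 19); labor uses 189 of 189 (binding).
Slack constraints have shadow price 0 (complementary slackness).
From A_Bᵀ y = c: 3·y_oven time + 5·y_labor = 55; 4·y_oven time + 4·y_labor = 52.
Solving: y_oven time = 5, y_labor = 8.
Δz = y_labor·Δb = 8 × (2) = 16, so new z* = 2247 + 16 = 2263.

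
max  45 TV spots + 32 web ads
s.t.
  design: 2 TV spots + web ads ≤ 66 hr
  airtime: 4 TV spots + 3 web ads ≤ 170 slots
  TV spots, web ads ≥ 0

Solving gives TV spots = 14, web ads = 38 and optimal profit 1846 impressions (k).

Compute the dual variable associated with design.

Check each constraint at x*: design 66/66 (tight); airtime 170/170 (tight).
The binding rows give the dual system: 2·y_design + 4·y_airtime = 45 and 1·y_design + 3·y_airtime = 32.
This yields shadow prices y_design = 3.5, y_airtime = 9.5.
Shadow price of design = 3.5.

3.5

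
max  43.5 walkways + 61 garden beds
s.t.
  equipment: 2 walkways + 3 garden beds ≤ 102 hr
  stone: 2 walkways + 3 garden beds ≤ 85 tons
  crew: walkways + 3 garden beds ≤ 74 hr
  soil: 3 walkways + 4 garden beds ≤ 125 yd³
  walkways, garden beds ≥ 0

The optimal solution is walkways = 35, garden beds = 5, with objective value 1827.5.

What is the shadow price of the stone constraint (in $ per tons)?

9

Binding: stone and soil. Non-binding: equipment (17 unused), crew (24 unused).
Since equipment, crew are not tight, their duals are 0.
Dual feasibility on the basic columns requires 2·y_stone + 3·y_soil = 43.5, 3·y_stone + 4·y_soil = 61.
→ y_stone = 9 and y_soil = 8.5.
Shadow price of stone = 9.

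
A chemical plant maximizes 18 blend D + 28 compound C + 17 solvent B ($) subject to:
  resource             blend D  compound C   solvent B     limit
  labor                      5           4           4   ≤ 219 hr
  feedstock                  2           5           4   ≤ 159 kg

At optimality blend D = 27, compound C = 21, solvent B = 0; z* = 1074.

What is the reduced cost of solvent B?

Both labor and feedstock are binding at x*.
Dual feasibility on the basic columns requires 5·y_labor + 2·y_feedstock = 18, 4·y_labor + 5·y_feedstock = 28.
This yields shadow prices y_labor = 2, y_feedstock = 4.
Reduced cost of solvent B: c₃ − yᵀa₃ = 17 − (2·4 + 4·4) = 17 − 24 = -7.

-7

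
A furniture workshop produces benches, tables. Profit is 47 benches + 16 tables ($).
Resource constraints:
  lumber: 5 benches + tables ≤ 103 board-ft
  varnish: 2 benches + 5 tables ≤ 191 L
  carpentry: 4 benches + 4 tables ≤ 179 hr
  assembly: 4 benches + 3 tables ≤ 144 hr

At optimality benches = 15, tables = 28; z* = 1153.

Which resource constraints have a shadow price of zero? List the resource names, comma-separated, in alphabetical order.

carpentry, varnish

lumber: 103/103 (binding)
varnish: 170/191 (slack 21)
carpentry: 172/179 (slack 7)
assembly: 144/144 (binding)
By complementary slackness, a constraint with positive slack has shadow price 0 → carpentry, varnish.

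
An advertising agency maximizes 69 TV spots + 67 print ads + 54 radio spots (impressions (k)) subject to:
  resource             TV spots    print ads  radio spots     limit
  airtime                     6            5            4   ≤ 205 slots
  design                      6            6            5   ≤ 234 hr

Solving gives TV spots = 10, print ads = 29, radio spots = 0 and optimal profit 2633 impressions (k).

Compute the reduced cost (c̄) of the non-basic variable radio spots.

At the optimum: airtime uses 205 of 205 (binding); design uses 234 of 234 (binding).
Dual feasibility on the basic columns requires 6·y_airtime + 6·y_design = 69, 5·y_airtime + 6·y_design = 67.
This yields shadow prices y_airtime = 2, y_design = 9.5.
Reduced cost of radio spots: c₃ − yᵀa₃ = 54 − (2·4 + 9.5·5) = 54 − 55.5 = -1.5.

-1.5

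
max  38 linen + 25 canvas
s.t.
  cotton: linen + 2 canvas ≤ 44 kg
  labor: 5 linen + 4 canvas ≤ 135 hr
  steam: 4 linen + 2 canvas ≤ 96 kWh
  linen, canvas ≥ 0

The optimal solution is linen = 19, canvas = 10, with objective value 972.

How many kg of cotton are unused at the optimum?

cotton used = 1·19 + 2·10 = 39; slack = 44 − 39 = 5.

5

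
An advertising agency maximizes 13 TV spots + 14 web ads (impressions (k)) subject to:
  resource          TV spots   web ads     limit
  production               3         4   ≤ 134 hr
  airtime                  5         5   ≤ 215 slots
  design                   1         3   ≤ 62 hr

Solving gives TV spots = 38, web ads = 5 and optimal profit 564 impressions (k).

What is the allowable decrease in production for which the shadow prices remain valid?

5

Binding constraints: production, airtime. The basis is B = [[3,4],[5,5]] with det -5.
Per unit decrease in production, x* moves by d = (1, -1).
The basis stays optimal until web ads reaches 0; allowable decrease = 5 hr.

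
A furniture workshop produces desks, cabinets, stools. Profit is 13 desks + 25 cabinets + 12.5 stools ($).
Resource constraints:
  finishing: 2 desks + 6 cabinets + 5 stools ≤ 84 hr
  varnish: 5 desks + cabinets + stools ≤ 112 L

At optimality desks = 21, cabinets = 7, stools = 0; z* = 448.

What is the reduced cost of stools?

Both finishing and varnish are binding at x*.
Dual feasibility on the basic columns requires 2·y_finishing + 5·y_varnish = 13, 6·y_finishing + 1·y_varnish = 25.
→ y_finishing = 4 and y_varnish = 1.
Reduced cost of stools: c₃ − yᵀa₃ = 12.5 − (4·5 + 1·1) = 12.5 − 21 = -8.5.

-8.5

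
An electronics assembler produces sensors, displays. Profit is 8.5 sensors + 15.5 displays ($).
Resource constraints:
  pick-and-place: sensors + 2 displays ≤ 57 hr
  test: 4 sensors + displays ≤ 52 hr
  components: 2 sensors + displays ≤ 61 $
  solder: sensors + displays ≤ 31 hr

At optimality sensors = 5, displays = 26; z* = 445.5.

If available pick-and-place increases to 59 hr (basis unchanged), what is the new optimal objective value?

459.5

Binding: pick-and-place and solder. Non-binding: test (6 unused), components (25 unused).
By complementary slackness, y = 0 for the non-binding constraints.
The binding rows give the dual system: 1·y_pick-and-place + 1·y_solder = 8.5 and 2·y_pick-and-place + 1·y_solder = 15.5.
Solving: y_pick-and-place = 7, y_solder = 1.5.
Δz = y_pick-and-place·Δb = 7 × (2) = 14, so new z* = 445.5 + 14 = 459.5.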